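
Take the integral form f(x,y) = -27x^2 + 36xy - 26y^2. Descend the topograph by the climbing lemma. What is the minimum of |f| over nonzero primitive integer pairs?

translate: b→18 (≡-36 mod 54), so (27,-36,26)→(27,18,17)
flip: (27,18,17)→(17,-18,27)
translate: b→16 (≡-18 mod 34), so (17,-18,27)→(17,16,26)
reduced (well bottom): (17,16,26) with a≤c, −a<b≤a
well minimum |f| = |-17| = 17 (negative-definite)

17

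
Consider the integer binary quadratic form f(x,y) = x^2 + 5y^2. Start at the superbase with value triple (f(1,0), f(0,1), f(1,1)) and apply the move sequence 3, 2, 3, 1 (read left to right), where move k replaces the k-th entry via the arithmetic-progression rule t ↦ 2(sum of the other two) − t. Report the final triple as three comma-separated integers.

start (1,5,6) = (f(1,0),f(0,1),f(1,1))
replace slot 3: 2·(1+5) − 6 = 6 → (1,5,6)
replace slot 2: 2·(1+6) − 5 = 9 → (1,9,6)
replace slot 3: 2·(1+9) − 6 = 14 → (1,9,14)
replace slot 1: 2·(9+14) − 1 = 45 → (45,9,14)

45,9,14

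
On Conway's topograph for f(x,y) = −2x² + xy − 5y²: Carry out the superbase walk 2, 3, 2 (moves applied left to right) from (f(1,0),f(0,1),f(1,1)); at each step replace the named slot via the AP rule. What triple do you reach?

start (-2,-5,-6) = (f(1,0),f(0,1),f(1,1))
replace slot 2: 2·((-2)+(-6)) − (-5) = -11 → (-2,-11,-6)
replace slot 3: 2·((-2)+(-11)) − (-6) = -20 → (-2,-11,-20)
replace slot 2: 2·((-2)+(-20)) − (-11) = -33 → (-2,-33,-20)

-2,-33,-20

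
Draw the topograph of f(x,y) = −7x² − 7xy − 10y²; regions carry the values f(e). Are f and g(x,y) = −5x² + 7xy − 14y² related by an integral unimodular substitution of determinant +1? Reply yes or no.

D₁ = -231, D₂ = -231
f is negative-definite; reduce −f:
−f: reduced (well bottom): (7,7,10) with a≤c, −a<b≤a
flip sign back: reduced form of f is (-7,-7,-10)
g is negative-definite; reduce −g:
−g: translate: b→3 (≡-7 mod 10), so (5,-7,14)→(5,3,12)
−g: reduced (well bottom): (5,3,12) with a≤c, −a<b≤a
flip sign back: reduced form of g is (-5,-3,-12)
reduced forms (-7, -7, -10) vs (-5, -3, -12) ⇒ inequivalent

no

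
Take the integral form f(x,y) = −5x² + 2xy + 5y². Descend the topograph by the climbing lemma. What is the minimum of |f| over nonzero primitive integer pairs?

river: ρ → (5,8,-2)
river: ρ → (-2,8,5)
river: ρ → (5,2,-5)
river: ρ → (-5,8,2)
river: ρ → (2,8,-5)
river: ρ → (-5,2,5)
closes: descent 0, river 6
min |a| on river = 2

2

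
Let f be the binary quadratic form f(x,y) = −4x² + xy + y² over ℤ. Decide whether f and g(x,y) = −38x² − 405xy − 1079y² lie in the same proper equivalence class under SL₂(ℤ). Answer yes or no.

D₁ = 17, D₂ = 17
river cycle of f (length 6): (1, 3, -2), (-2, 1, 2), (2, 3, -1), (-1, 3, 2), (2, 1, -2), (-2, 3, 1)
river cycle of g (length 6): (1, 3, -2), (-2, 1, 2), (2, 3, -1), (-1, 3, 2), (2, 1, -2), (-2, 3, 1)
cycles coincide ⇒ equivalent

yes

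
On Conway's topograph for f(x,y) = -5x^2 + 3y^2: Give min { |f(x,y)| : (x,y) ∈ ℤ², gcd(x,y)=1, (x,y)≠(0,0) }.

descent: ρ → (3,6,-2)  [lands on river]
river: ρ → (-2,6,3)
closes: descent 1, river 2
min |a| on river = 2

2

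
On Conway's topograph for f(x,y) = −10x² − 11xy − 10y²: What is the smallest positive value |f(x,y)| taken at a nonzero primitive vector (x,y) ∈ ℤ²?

translate: b→-9 (≡11 mod 20), so (10,11,10)→(10,-9,9)
flip: (10,-9,9)→(9,9,10)
reduced (well bottom): (9,9,10) with a≤c, −a<b≤a
well minimum |f| = |-9| = 9 (negative-definite)

9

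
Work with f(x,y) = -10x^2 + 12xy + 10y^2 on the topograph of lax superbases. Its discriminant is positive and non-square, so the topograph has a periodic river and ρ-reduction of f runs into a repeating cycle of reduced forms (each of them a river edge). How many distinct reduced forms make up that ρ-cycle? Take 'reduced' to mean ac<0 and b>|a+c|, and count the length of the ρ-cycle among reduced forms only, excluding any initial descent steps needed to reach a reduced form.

D = 544, ⌊√D⌋ = 23
river: ρ → (10,8,-12)
river: ρ → (-12,16,6)
river: ρ → (6,20,-6)
river: ρ → (-6,16,12)
river: ρ → (12,8,-10)
river: ρ → (-10,12,10)
ρ-cycle length = 6 (tail of 0 descent steps not counted)

6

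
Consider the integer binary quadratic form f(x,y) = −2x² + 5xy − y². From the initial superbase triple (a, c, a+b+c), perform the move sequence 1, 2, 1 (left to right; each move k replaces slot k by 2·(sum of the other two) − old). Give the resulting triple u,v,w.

start (-2,-1,2) = (f(1,0),f(0,1),f(1,1))
replace slot 1: 2·((-1)+2) − (-2) = 4 → (4,-1,2)
replace slot 2: 2·(4+2) − (-1) = 13 → (4,13,2)
replace slot 1: 2·(13+2) − 4 = 26 → (26,13,2)

26,13,2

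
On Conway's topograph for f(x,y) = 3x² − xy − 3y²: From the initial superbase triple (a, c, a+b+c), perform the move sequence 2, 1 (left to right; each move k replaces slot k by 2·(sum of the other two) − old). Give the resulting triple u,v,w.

start (3,-3,-1) = (f(1,0),f(0,1),f(1,1))
replace slot 2: 2·(3+(-1)) − (-3) = 7 → (3,7,-1)
replace slot 1: 2·(7+(-1)) − 3 = 9 → (9,7,-1)

9,7,-1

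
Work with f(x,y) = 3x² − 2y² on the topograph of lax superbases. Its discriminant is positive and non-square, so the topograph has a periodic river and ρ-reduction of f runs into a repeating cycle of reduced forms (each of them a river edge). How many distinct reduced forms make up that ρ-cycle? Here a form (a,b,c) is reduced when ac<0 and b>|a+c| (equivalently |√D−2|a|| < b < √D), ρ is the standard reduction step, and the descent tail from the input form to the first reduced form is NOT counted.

D = 24, ⌊√D⌋ = 4
descent: ρ → (-2,4,1)  [lands on river]
river: ρ → (1,4,-2)
ρ-cycle length = 2 (tail of 1 descent step not counted)

2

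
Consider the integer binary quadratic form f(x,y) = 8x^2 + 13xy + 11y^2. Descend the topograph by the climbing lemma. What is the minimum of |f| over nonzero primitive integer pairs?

translate: b→-3 (≡13 mod 16), so (8,13,11)→(8,-3,6)
flip: (8,-3,6)→(6,3,8)
reduced (well bottom): (6,3,8) with a≤c, −a<b≤a
well minimum = a = 6

6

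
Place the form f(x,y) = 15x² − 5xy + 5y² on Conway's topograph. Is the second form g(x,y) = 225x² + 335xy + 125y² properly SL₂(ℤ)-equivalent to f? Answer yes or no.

D₁ = -275, D₂ = -275
f: flip: (15,-5,5)→(5,5,15)
f: reduced (well bottom): (5,5,15) with a≤c, −a<b≤a
g: translate: b→-115 (≡335 mod 450), so (225,335,125)→(225,-115,15)
g: flip: (225,-115,15)→(15,115,225)
g: translate: b→-5 (≡115 mod 30), so (15,115,225)→(15,-5,5)
g: flip: (15,-5,5)→(5,5,15)
g: reduced (well bottom): (5,5,15) with a≤c, −a<b≤a
reduced forms (5, 5, 15) vs (5, 5, 15) ⇒ equivalent

yes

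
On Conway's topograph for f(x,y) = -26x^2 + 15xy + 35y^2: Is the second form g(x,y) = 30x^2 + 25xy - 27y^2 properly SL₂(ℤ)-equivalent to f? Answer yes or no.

D₁ = 3865, D₂ = 3865
river cycle of f (length 90): (35, 55, -6), (-6, 53, 44), (44, 35, -15), (-15, 55, 14), (14, 57, -11), (-11, 53, 24), (24, 43, -21), (-21, 41, 26), (26, 11, -36), (-36, 61, 1), … (80 more)
river cycle of g (length 98): (-27, 29, 28), (28, 27, -28), (-28, 29, 27), (27, 25, -30), (-30, 35, 22), (22, 53, -12), (-12, 43, 42), (42, 41, -13), (-13, 37, 48), (48, 59, -2), … (88 more)
cycles differ ⇒ inequivalent

no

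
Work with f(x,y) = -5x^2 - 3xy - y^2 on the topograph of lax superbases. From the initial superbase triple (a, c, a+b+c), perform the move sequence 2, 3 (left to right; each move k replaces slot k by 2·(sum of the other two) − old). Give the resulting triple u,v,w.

start (-5,-1,-9) = (f(1,0),f(0,1),f(1,1))
replace slot 2: 2·((-5)+(-9)) − (-1) = -27 → (-5,-27,-9)
replace slot 3: 2·((-5)+(-27)) − (-9) = -55 → (-5,-27,-55)

-5,-27,-55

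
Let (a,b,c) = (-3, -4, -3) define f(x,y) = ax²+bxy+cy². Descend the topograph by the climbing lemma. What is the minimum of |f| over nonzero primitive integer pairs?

translate: b→-2 (≡4 mod 6), so (3,4,3)→(3,-2,2)
flip: (3,-2,2)→(2,2,3)
reduced (well bottom): (2,2,3) with a≤c, −a<b≤a
well minimum |f| = |-2| = 2 (negative-definite)

2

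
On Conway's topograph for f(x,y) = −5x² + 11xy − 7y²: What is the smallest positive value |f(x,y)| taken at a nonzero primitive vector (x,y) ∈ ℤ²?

translate: b→-1 (≡-11 mod 10), so (5,-11,7)→(5,-1,1)
flip: (5,-1,1)→(1,1,5)
reduced (well bottom): (1,1,5) with a≤c, −a<b≤a
well minimum |f| = |-1| = 1 (negative-definite)

1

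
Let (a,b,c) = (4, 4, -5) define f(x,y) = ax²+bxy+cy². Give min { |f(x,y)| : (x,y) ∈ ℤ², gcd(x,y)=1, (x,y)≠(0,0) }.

river: ρ → (-5,6,3)
river: ρ → (3,6,-5)
river: ρ → (-5,4,4)
river: ρ → (4,4,-5)
closes: descent 0, river 4
min |a| on river = 3

3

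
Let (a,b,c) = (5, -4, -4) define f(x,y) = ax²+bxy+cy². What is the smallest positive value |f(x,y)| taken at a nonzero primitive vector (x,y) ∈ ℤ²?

descent: ρ → (-4,4,5)  [lands on river]
river: ρ → (5,6,-3)
river: ρ → (-3,6,5)
river: ρ → (5,4,-4)
closes: descent 1, river 4
min |a| on river = 3

3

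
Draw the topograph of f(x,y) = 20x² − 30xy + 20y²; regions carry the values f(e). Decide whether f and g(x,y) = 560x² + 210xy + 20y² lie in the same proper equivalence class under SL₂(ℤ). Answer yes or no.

D₁ = -700, D₂ = -700
f: translate: b→10 (≡-30 mod 40), so (20,-30,20)→(20,10,10)
f: flip: (20,10,10)→(10,-10,20)
f: translate: b→10 (≡-10 mod 20), so (10,-10,20)→(10,10,20)
f: reduced (well bottom): (10,10,20) with a≤c, −a<b≤a
g: flip: (560,210,20)→(20,-210,560)
g: translate: b→-10 (≡-210 mod 40), so (20,-210,560)→(20,-10,10)
g: flip: (20,-10,10)→(10,10,20)
g: reduced (well bottom): (10,10,20) with a≤c, −a<b≤a
reduced forms (10, 10, 20) vs (10, 10, 20) ⇒ equivalent

yes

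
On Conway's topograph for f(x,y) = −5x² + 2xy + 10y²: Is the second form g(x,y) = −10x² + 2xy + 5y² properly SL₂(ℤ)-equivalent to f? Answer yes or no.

D₁ = 204, D₂ = 204
river cycle of f (length 6): (-5, 12, 3), (3, 12, -5), (-5, 8, 7), (7, 6, -6), (-6, 6, 7), (7, 8, -5)
river cycle of g (length 6): (5, 8, -7), (-7, 6, 6), (6, 6, -7), (-7, 8, 5), (5, 12, -3), (-3, 12, 5)
cycles differ ⇒ inequivalent

no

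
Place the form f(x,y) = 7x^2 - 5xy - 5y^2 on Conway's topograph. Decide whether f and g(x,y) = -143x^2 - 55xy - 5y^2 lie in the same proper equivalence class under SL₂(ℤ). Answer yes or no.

D₁ = 165, D₂ = 165
river cycle of f (length 4): (-5, 5, 7), (7, 9, -3), (-3, 9, 7), (7, 5, -5)
river cycle of g (length 4): (-5, 5, 7), (7, 9, -3), (-3, 9, 7), (7, 5, -5)
cycles coincide ⇒ equivalent

yes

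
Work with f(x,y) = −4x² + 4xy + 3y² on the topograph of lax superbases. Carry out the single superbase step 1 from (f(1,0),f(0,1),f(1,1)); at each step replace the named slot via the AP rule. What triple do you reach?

start (-4,3,3) = (f(1,0),f(0,1),f(1,1))
replace slot 1: 2·(3+3) − (-4) = 16 → (16,3,3)

16,3,3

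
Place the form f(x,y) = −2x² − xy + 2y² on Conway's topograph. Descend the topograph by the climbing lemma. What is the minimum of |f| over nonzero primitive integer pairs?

descent: ρ → (2,1,-2)  [lands on river]
river: ρ → (-2,3,1)
river: ρ → (1,3,-2)
river: ρ → (-2,1,2)
river: ρ → (2,3,-1)
river: ρ → (-1,3,2)
closes: descent 1, river 6
min |a| on river = 1

1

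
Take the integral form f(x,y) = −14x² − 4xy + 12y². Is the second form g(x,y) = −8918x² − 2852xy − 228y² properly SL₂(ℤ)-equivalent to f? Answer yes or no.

D₁ = 688, D₂ = 688
river cycle of f (length 10): (12, 4, -14), (-14, 24, 2), (2, 24, -14), (-14, 4, 12), (12, 20, -6), (-6, 16, 18), (18, 20, -4), (-4, 20, 18), (18, 16, -6), (-6, 20, 12)
river cycle of g (length 10): (-14, 24, 2), (2, 24, -14), (-14, 4, 12), (12, 20, -6), (-6, 16, 18), (18, 20, -4), (-4, 20, 18), (18, 16, -6), (-6, 20, 12), (12, 4, -14)
cycles coincide ⇒ equivalent

yes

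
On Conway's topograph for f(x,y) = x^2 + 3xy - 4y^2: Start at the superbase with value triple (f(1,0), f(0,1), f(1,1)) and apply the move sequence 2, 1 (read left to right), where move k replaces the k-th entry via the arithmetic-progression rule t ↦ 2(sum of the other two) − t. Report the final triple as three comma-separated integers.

start (1,-4,0) = (f(1,0),f(0,1),f(1,1))
replace slot 2: 2·(1+0) − (-4) = 6 → (1,6,0)
replace slot 1: 2·(6+0) − 1 = 11 → (11,6,0)

11,6,0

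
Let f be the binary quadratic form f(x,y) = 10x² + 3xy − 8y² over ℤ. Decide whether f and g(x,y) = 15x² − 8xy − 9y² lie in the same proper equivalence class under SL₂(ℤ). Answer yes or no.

D₁ = 329, D₂ = 604
discriminants differ ⇒ not SL₂(ℤ)-equivalent

no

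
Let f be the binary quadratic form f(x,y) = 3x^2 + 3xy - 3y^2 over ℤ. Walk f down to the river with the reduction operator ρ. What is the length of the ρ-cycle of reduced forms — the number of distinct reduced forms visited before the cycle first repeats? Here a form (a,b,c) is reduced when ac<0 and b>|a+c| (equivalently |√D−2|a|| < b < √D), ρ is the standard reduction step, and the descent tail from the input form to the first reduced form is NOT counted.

D = 45, ⌊√D⌋ = 6
river: ρ → (-3,3,3)
river: ρ → (3,3,-3)
ρ-cycle length = 2 (tail of 0 descent steps not counted)

2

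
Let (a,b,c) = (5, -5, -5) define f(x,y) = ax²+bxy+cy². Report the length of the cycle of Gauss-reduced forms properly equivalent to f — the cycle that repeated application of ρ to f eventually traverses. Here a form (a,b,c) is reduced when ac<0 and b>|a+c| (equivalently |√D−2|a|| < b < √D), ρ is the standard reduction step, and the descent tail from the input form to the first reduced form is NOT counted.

D = 125, ⌊√D⌋ = 11
descent: ρ → (-5,5,5)  [lands on river]
river: ρ → (5,5,-5)
ρ-cycle length = 2 (tail of 1 descent step not counted)

2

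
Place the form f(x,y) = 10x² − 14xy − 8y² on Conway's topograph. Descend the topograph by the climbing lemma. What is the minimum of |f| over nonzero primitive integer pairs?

descent: ρ → (-8,14,10)  [lands on river]
river: ρ → (10,6,-12)
river: ρ → (-12,18,4)
river: ρ → (4,22,-2)
river: ρ → (-2,22,4)
river: ρ → (4,18,-12)
river: ρ → (-12,6,10)
river: ρ → (10,14,-8)
river: ρ → (-8,18,6)
river: ρ → (6,18,-8)
closes: descent 1, river 10
min |a| on river = 2

2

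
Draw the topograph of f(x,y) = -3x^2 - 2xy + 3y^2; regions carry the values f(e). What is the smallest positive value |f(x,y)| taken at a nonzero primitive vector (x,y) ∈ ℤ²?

descent: ρ → (3,2,-3)  [lands on river]
river: ρ → (-3,4,2)
river: ρ → (2,4,-3)
river: ρ → (-3,2,3)
river: ρ → (3,4,-2)
river: ρ → (-2,4,3)
closes: descent 1, river 6
min |a| on river = 2

2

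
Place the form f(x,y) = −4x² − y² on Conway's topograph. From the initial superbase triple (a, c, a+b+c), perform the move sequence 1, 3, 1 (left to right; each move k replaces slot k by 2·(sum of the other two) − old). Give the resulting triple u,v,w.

start (-4,-1,-5) = (f(1,0),f(0,1),f(1,1))
replace slot 1: 2·((-1)+(-5)) − (-4) = -8 → (-8,-1,-5)
replace slot 3: 2·((-8)+(-1)) − (-5) = -13 → (-8,-1,-13)
replace slot 1: 2·((-1)+(-13)) − (-8) = -20 → (-20,-1,-13)

-20,-1,-13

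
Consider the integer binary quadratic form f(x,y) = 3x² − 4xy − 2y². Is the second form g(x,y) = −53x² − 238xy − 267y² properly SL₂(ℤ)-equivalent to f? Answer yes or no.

D₁ = 40, D₂ = 40
river cycle of f (length 6): (-2, 4, 3), (3, 2, -3), (-3, 4, 2), (2, 4, -3), (-3, 2, 3), (3, 4, -2)
river cycle of g (length 6): (-3, 2, 3), (3, 4, -2), (-2, 4, 3), (3, 2, -3), (-3, 4, 2), (2, 4, -3)
cycles coincide ⇒ equivalent

yes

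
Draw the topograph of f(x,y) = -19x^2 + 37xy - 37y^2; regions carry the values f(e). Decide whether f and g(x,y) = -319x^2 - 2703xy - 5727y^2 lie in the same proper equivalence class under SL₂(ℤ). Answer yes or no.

D₁ = -1443, D₂ = -1443
f is negative-definite; reduce −f:
−f: translate: b→1 (≡-37 mod 38), so (19,-37,37)→(19,1,19)
−f: reduced (well bottom): (19,1,19) with a≤c, −a<b≤a
flip sign back: reduced form of f is (-19,-1,-19)
g is negative-definite; reduce −g:
−g: translate: b→151 (≡2703 mod 638), so (319,2703,5727)→(319,151,19)
−g: flip: (319,151,19)→(19,-151,319)
−g: translate: b→1 (≡-151 mod 38), so (19,-151,319)→(19,1,19)
−g: reduced (well bottom): (19,1,19) with a≤c, −a<b≤a
flip sign back: reduced form of g is (-19,-1,-19)
reduced forms (-19, -1, -19) vs (-19, -1, -19) ⇒ equivalent

yes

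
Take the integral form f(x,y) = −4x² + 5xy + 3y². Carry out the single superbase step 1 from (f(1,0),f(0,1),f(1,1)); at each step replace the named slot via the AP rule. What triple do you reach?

start (-4,3,4) = (f(1,0),f(0,1),f(1,1))
replace slot 1: 2·(3+4) − (-4) = 18 → (18,3,4)

18,3,4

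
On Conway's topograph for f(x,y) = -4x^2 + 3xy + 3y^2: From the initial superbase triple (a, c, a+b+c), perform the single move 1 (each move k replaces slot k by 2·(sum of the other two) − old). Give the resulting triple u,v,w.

start (-4,3,2) = (f(1,0),f(0,1),f(1,1))
replace slot 1: 2·(3+2) − (-4) = 14 → (14,3,2)

14,3,2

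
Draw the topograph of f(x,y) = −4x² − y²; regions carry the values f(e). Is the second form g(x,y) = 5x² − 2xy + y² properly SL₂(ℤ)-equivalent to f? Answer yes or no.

D₁ = -16, D₂ = -16
f is negative-definite; reduce −f:
−f: flip: (4,0,1)→(1,0,4)
−f: reduced (well bottom): (1,0,4) with a≤c, −a<b≤a
flip sign back: reduced form of f is (-1,0,-4)
g: flip: (5,-2,1)→(1,2,5)
g: translate: b→0 (≡2 mod 2), so (1,2,5)→(1,0,4)
g: reduced (well bottom): (1,0,4) with a≤c, −a<b≤a
reduced forms (-1, 0, -4) vs (1, 0, 4) ⇒ inequivalent

no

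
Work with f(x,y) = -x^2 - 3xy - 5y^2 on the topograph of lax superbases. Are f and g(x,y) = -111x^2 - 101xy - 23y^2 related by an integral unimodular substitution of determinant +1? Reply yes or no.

D₁ = -11, D₂ = -11
f is negative-definite; reduce −f:
−f: translate: b→1 (≡3 mod 2), so (1,3,5)→(1,1,3)
−f: reduced (well bottom): (1,1,3) with a≤c, −a<b≤a
flip sign back: reduced form of f is (-1,-1,-3)
g is negative-definite; reduce −g:
−g: flip: (111,101,23)→(23,-101,111)
−g: translate: b→-9 (≡-101 mod 46), so (23,-101,111)→(23,-9,1)
−g: flip: (23,-9,1)→(1,9,23)
−g: translate: b→1 (≡9 mod 2), so (1,9,23)→(1,1,3)
−g: reduced (well bottom): (1,1,3) with a≤c, −a<b≤a
flip sign back: reduced form of g is (-1,-1,-3)
reduced forms (-1, -1, -3) vs (-1, -1, -3) ⇒ equivalent

yes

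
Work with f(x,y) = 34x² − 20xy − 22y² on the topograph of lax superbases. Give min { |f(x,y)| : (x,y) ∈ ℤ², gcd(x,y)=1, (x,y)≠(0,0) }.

descent: ρ → (-22,20,34)  [lands on river]
river: ρ → (34,48,-8)
river: ρ → (-8,48,34)
river: ρ → (34,20,-22)
river: ρ → (-22,24,32)
river: ρ → (32,40,-14)
river: ρ → (-14,44,26)
river: ρ → (26,8,-32)
river: ρ → (-32,56,2)
river: ρ → (2,56,-32)
river: ρ → (-32,8,26)
river: ρ → (26,44,-14)
river: ρ → (-14,40,32)
river: ρ → (32,24,-22)
closes: descent 1, river 14
min |a| on river = 2

2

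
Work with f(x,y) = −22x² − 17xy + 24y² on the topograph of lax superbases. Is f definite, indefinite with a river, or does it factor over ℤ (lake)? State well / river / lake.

D = b²−4ac = (-17)² − 4·(-22)·24 = 2401
D = 49² is a perfect square ⇒ form factors over ℤ ⇒ lakes

lake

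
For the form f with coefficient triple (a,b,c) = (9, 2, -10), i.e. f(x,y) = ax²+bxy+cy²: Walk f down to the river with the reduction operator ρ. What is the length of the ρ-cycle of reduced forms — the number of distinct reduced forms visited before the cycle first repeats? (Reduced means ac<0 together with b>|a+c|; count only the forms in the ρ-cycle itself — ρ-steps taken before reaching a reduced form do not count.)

D = 364, ⌊√D⌋ = 19
river: ρ → (-10,18,1)
river: ρ → (1,18,-10)
river: ρ → (-10,2,9)
river: ρ → (9,16,-3)
river: ρ → (-3,14,14)
river: ρ → (14,14,-3)
river: ρ → (-3,16,9)
river: ρ → (9,2,-10)
ρ-cycle length = 8 (tail of 0 descent steps not counted)

8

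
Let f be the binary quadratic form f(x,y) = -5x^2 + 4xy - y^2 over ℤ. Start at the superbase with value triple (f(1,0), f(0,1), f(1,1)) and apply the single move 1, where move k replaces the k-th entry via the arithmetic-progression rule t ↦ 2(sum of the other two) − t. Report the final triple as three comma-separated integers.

start (-5,-1,-2) = (f(1,0),f(0,1),f(1,1))
replace slot 1: 2·((-1)+(-2)) − (-5) = -1 → (-1,-1,-2)

-1,-1,-2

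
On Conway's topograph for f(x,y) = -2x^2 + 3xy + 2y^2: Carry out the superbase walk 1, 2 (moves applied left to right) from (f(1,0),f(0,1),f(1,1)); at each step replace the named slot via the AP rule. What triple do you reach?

start (-2,2,3) = (f(1,0),f(0,1),f(1,1))
replace slot 1: 2·(2+3) − (-2) = 12 → (12,2,3)
replace slot 2: 2·(12+3) − 2 = 28 → (12,28,3)

12,28,3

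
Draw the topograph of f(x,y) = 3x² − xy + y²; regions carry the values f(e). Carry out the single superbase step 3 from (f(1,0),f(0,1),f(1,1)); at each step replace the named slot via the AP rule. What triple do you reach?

start (3,1,3) = (f(1,0),f(0,1),f(1,1))
replace slot 3: 2·(3+1) − 3 = 5 → (3,1,5)

3,1,5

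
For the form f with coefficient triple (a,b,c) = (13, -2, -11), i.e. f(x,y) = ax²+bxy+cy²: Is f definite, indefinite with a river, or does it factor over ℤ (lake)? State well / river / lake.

D = b²−4ac = (-2)² − 4·13·(-11) = 576
D = 24² is a perfect square ⇒ form factors over ℤ ⇒ lakes

lake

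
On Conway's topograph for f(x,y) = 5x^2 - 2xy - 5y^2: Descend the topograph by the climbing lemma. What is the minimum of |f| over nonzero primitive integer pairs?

descent: ρ → (-5,2,5)  [lands on river]
river: ρ → (5,8,-2)
river: ρ → (-2,8,5)
river: ρ → (5,2,-5)
river: ρ → (-5,8,2)
river: ρ → (2,8,-5)
closes: descent 1, river 6
min |a| on river = 2

2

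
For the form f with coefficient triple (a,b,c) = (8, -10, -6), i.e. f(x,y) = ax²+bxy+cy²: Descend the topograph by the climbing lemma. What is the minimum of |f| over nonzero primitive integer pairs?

descent: ρ → (-6,10,8)  [lands on river]
river: ρ → (8,6,-8)
river: ρ → (-8,10,6)
river: ρ → (6,14,-4)
river: ρ → (-4,10,12)
river: ρ → (12,14,-2)
river: ρ → (-2,14,12)
river: ρ → (12,10,-4)
river: ρ → (-4,14,6)
river: ρ → (6,10,-8)
river: ρ → (-8,6,8)
river: ρ → (8,10,-6)
river: ρ → (-6,14,4)
river: ρ → (4,10,-12)
river: ρ → (-12,14,2)
river: ρ → (2,14,-12)
river: ρ → (-12,10,4)
river: ρ → (4,14,-6)
closes: descent 1, river 18
min |a| on river = 2

2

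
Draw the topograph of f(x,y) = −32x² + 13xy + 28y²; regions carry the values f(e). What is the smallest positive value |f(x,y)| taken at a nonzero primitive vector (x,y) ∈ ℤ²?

river: ρ → (28,43,-17)
river: ρ → (-17,59,4)
river: ρ → (4,61,-2)
river: ρ → (-2,59,34)
river: ρ → (34,9,-27)
river: ρ → (-27,45,16)
river: ρ → (16,51,-18)
river: ρ → (-18,57,7)
river: ρ → (7,55,-26)
river: ρ → (-26,49,13)
river: ρ → (13,55,-14)
river: ρ → (-14,57,9)
river: ρ → (9,51,-32)
river: ρ → (-32,13,28)
closes: descent 0, river 14
min |a| on river = 2

2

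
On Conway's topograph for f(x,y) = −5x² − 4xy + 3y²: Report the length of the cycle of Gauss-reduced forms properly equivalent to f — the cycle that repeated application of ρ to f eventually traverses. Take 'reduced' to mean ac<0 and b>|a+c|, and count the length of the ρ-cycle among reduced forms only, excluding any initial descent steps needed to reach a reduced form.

D = 76, ⌊√D⌋ = 8
descent: ρ → (3,4,-5)  [lands on river]
river: ρ → (-5,6,2)
river: ρ → (2,6,-5)
river: ρ → (-5,4,3)
river: ρ → (3,8,-1)
river: ρ → (-1,8,3)
ρ-cycle length = 6 (tail of 1 descent step not counted)

6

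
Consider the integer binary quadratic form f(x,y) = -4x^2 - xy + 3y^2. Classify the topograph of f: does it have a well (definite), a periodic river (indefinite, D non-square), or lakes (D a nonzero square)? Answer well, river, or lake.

D = b²−4ac = (-1)² − 4·(-4)·3 = 49
D = 7² is a perfect square ⇒ form factors over ℤ ⇒ lakes

lake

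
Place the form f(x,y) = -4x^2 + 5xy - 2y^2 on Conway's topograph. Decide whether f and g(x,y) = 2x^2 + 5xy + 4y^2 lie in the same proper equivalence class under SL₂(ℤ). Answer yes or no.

D₁ = -7, D₂ = -7
f is negative-definite; reduce −f:
−f: translate: b→3 (≡-5 mod 8), so (4,-5,2)→(4,3,1)
−f: flip: (4,3,1)→(1,-3,4)
−f: translate: b→1 (≡-3 mod 2), so (1,-3,4)→(1,1,2)
−f: reduced (well bottom): (1,1,2) with a≤c, −a<b≤a
flip sign back: reduced form of f is (-1,-1,-2)
g: translate: b→1 (≡5 mod 4), so (2,5,4)→(2,1,1)
g: flip: (2,1,1)→(1,-1,2)
g: translate: b→1 (≡-1 mod 2), so (1,-1,2)→(1,1,2)
g: reduced (well bottom): (1,1,2) with a≤c, −a<b≤a
reduced forms (-1, -1, -2) vs (1, 1, 2) ⇒ inequivalent

no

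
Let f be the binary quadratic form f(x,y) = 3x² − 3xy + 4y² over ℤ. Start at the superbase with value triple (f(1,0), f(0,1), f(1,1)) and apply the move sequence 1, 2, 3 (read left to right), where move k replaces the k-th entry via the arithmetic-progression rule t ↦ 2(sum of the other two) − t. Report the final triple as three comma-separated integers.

start (3,4,4) = (f(1,0),f(0,1),f(1,1))
replace slot 1: 2·(4+4) − 3 = 13 → (13,4,4)
replace slot 2: 2·(13+4) − 4 = 30 → (13,30,4)
replace slot 3: 2·(13+30) − 4 = 82 → (13,30,82)

13,30,82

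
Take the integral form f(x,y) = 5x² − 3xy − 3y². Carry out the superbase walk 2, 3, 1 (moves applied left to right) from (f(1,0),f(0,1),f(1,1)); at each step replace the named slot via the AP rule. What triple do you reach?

start (5,-3,-1) = (f(1,0),f(0,1),f(1,1))
replace slot 2: 2·(5+(-1)) − (-3) = 11 → (5,11,-1)
replace slot 3: 2·(5+11) − (-1) = 33 → (5,11,33)
replace slot 1: 2·(11+33) − 5 = 83 → (83,11,33)

83,11,33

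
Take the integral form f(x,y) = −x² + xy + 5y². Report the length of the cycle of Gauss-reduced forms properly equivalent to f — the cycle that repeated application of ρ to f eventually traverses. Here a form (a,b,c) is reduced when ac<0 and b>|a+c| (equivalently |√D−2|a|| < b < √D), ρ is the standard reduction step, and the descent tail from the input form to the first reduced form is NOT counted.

D = 21, ⌊√D⌋ = 4
descent: ρ → (5,-1,-1)
descent: ρ → (-1,3,3)  [lands on river]
river: ρ → (3,3,-1)
ρ-cycle length = 2 (tail of 2 descent steps not counted)

2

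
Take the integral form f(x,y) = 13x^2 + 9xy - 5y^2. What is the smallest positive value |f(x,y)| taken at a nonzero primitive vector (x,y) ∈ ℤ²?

river: ρ → (-5,11,11)
river: ρ → (11,11,-5)
river: ρ → (-5,9,13)
river: ρ → (13,17,-1)
river: ρ → (-1,17,13)
river: ρ → (13,9,-5)
closes: descent 0, river 6
min |a| on river = 1

1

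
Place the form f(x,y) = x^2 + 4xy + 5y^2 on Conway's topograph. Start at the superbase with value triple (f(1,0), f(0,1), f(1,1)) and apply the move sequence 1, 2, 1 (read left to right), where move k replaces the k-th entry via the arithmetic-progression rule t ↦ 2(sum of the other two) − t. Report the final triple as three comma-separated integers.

start (1,5,10) = (f(1,0),f(0,1),f(1,1))
replace slot 1: 2·(5+10) − 1 = 29 → (29,5,10)
replace slot 2: 2·(29+10) − 5 = 73 → (29,73,10)
replace slot 1: 2·(73+10) − 29 = 137 → (137,73,10)

137,73,10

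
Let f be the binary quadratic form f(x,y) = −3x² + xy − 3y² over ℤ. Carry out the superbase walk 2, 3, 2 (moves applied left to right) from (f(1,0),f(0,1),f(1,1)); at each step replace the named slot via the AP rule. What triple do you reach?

start (-3,-3,-5) = (f(1,0),f(0,1),f(1,1))
replace slot 2: 2·((-3)+(-5)) − (-3) = -13 → (-3,-13,-5)
replace slot 3: 2·((-3)+(-13)) − (-5) = -27 → (-3,-13,-27)
replace slot 2: 2·((-3)+(-27)) − (-13) = -47 → (-3,-47,-27)

-3,-47,-27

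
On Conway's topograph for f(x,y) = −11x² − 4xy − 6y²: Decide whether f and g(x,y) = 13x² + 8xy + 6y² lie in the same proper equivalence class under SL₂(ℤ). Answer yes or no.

D₁ = -248, D₂ = -248
f is negative-definite; reduce −f:
−f: flip: (11,4,6)→(6,-4,11)
−f: reduced (well bottom): (6,-4,11) with a≤c, −a<b≤a
flip sign back: reduced form of f is (-6,4,-11)
g: flip: (13,8,6)→(6,-8,13)
g: translate: b→4 (≡-8 mod 12), so (6,-8,13)→(6,4,11)
g: reduced (well bottom): (6,4,11) with a≤c, −a<b≤a
reduced forms (-6, 4, -11) vs (6, 4, 11) ⇒ inequivalent

no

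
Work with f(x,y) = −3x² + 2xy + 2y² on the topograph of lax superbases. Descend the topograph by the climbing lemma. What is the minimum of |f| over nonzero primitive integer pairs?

river: ρ → (2,2,-3)
river: ρ → (-3,4,1)
river: ρ → (1,4,-3)
river: ρ → (-3,2,2)
closes: descent 0, river 4
min |a| on river = 1

1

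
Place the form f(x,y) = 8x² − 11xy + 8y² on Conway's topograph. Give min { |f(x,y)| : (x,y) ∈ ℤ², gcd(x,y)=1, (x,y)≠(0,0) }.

translate: b→5 (≡-11 mod 16), so (8,-11,8)→(8,5,5)
flip: (8,5,5)→(5,-5,8)
translate: b→5 (≡-5 mod 10), so (5,-5,8)→(5,5,8)
reduced (well bottom): (5,5,8) with a≤c, −a<b≤a
well minimum = a = 5

5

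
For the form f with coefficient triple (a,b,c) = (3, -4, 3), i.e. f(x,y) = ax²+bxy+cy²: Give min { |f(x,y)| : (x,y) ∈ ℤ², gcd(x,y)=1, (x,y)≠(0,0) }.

translate: b→2 (≡-4 mod 6), so (3,-4,3)→(3,2,2)
flip: (3,2,2)→(2,-2,3)
translate: b→2 (≡-2 mod 4), so (2,-2,3)→(2,2,3)
reduced (well bottom): (2,2,3) with a≤c, −a<b≤a
well minimum = a = 2

2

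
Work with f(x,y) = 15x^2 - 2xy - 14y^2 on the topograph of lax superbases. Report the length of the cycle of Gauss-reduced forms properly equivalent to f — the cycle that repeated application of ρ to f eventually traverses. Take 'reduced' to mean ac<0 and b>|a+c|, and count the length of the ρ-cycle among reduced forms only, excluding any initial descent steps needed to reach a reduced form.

D = 844, ⌊√D⌋ = 29
descent: ρ → (-14,2,15)  [lands on river]
river: ρ → (15,28,-1)
river: ρ → (-1,28,15)
river: ρ → (15,2,-14)
river: ρ → (-14,26,3)
river: ρ → (3,28,-5)
river: ρ → (-5,22,18)
river: ρ → (18,14,-9)
river: ρ → (-9,22,10)
river: ρ → (10,18,-13)
river: ρ → (-13,8,15)
river: ρ → (15,22,-6)
river: ρ → (-6,26,7)
river: ρ → (7,16,-21)
river: ρ → (-21,26,2)
river: ρ → (2,26,-21)
river: ρ → (-21,16,7)
river: ρ → (7,26,-6)
river: ρ → (-6,22,15)
river: ρ → (15,8,-13)
river: ρ → (-13,18,10)
river: ρ → (10,22,-9)
river: ρ → (-9,14,18)
river: ρ → (18,22,-5)
river: ρ → (-5,28,3)
river: ρ → (3,26,-14)
ρ-cycle length = 26 (tail of 1 descent step not counted)

26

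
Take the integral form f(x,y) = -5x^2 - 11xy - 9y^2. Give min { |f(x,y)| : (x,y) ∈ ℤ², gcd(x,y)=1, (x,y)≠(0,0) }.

translate: b→1 (≡11 mod 10), so (5,11,9)→(5,1,3)
flip: (5,1,3)→(3,-1,5)
reduced (well bottom): (3,-1,5) with a≤c, −a<b≤a
well minimum |f| = |-3| = 3 (negative-definite)

3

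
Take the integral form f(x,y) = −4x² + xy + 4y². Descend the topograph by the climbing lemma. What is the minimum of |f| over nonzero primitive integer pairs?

river: ρ → (4,7,-1)
river: ρ → (-1,7,4)
river: ρ → (4,1,-4)
river: ρ → (-4,7,1)
river: ρ → (1,7,-4)
river: ρ → (-4,1,4)
closes: descent 0, river 6
min |a| on river = 1

1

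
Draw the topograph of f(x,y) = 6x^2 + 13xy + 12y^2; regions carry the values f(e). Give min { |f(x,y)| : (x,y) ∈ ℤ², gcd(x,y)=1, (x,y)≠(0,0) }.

translate: b→1 (≡13 mod 12), so (6,13,12)→(6,1,5)
flip: (6,1,5)→(5,-1,6)
reduced (well bottom): (5,-1,6) with a≤c, −a<b≤a
well minimum = a = 5

5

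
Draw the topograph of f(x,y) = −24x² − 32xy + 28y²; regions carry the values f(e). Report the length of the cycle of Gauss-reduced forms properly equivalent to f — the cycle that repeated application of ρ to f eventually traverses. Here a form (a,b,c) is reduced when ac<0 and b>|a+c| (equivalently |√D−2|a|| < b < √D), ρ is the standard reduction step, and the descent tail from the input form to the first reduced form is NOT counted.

D = 3712, ⌊√D⌋ = 60
descent: ρ → (28,32,-24)  [lands on river]
river: ρ → (-24,16,36)
river: ρ → (36,56,-4)
river: ρ → (-4,56,36)
river: ρ → (36,16,-24)
river: ρ → (-24,32,28)
river: ρ → (28,24,-28)
river: ρ → (-28,32,24)
river: ρ → (24,16,-36)
river: ρ → (-36,56,4)
river: ρ → (4,56,-36)
river: ρ → (-36,16,24)
river: ρ → (24,32,-28)
river: ρ → (-28,24,28)
ρ-cycle length = 14 (tail of 1 descent step not counted)

14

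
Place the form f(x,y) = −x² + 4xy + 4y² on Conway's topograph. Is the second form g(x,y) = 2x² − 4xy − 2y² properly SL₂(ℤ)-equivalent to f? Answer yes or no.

D₁ = 32, D₂ = 32
river cycle of f (length 2): (4, 4, -1), (-1, 4, 4)
river cycle of g (length 2): (-2, 4, 2), (2, 4, -2)
cycles differ ⇒ inequivalent

no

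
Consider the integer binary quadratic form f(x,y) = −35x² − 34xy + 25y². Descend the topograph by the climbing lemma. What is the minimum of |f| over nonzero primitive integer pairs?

descent: ρ → (25,34,-35)  [lands on river]
river: ρ → (-35,36,24)
river: ρ → (24,60,-11)
river: ρ → (-11,50,49)
river: ρ → (49,48,-12)
river: ρ → (-12,48,49)
river: ρ → (49,50,-11)
river: ρ → (-11,60,24)
river: ρ → (24,36,-35)
river: ρ → (-35,34,25)
river: ρ → (25,66,-3)
river: ρ → (-3,66,25)
closes: descent 1, river 12
min |a| on river = 3

3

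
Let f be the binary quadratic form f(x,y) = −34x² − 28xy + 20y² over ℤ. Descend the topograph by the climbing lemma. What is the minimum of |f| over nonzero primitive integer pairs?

descent: ρ → (20,28,-34)  [lands on river]
river: ρ → (-34,40,14)
river: ρ → (14,44,-28)
river: ρ → (-28,12,30)
river: ρ → (30,48,-10)
river: ρ → (-10,52,20)
closes: descent 1, river 6
min |a| on river = 10

10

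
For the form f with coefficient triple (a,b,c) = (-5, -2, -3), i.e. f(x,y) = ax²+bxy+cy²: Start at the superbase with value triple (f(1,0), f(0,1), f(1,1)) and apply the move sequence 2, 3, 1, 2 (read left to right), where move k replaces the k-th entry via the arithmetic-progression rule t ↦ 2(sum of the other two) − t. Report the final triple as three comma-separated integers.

start (-5,-3,-10) = (f(1,0),f(0,1),f(1,1))
replace slot 2: 2·((-5)+(-10)) − (-3) = -27 → (-5,-27,-10)
replace slot 3: 2·((-5)+(-27)) − (-10) = -54 → (-5,-27,-54)
replace slot 1: 2·((-27)+(-54)) − (-5) = -157 → (-157,-27,-54)
replace slot 2: 2·((-157)+(-54)) − (-27) = -395 → (-157,-395,-54)

-157,-395,-54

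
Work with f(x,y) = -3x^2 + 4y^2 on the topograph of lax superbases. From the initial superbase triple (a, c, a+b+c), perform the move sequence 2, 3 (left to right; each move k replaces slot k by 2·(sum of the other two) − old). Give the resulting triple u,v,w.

start (-3,4,1) = (f(1,0),f(0,1),f(1,1))
replace slot 2: 2·((-3)+1) − 4 = -8 → (-3,-8,1)
replace slot 3: 2·((-3)+(-8)) − 1 = -23 → (-3,-8,-23)

-3,-8,-23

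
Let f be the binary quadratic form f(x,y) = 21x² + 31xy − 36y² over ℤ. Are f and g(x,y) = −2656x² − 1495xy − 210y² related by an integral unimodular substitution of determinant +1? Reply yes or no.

D₁ = 3985, D₂ = 3985
river cycle of f (length 86): (-36, 41, 16), (16, 55, -15), (-15, 35, 46), (46, 57, -4), (-4, 63, 1), (1, 63, -4), (-4, 57, 46), (46, 35, -15), (-15, 55, 16), (16, 41, -36), … (76 more)
river cycle of g (length 86): (-36, 41, 16), (16, 55, -15), (-15, 35, 46), (46, 57, -4), (-4, 63, 1), (1, 63, -4), (-4, 57, 46), (46, 35, -15), (-15, 55, 16), (16, 41, -36), … (76 more)
cycles coincide ⇒ equivalent

yes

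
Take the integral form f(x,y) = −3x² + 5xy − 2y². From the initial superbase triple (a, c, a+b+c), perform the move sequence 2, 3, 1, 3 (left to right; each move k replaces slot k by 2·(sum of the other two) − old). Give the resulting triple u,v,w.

start (-3,-2,0) = (f(1,0),f(0,1),f(1,1))
replace slot 2: 2·((-3)+0) − (-2) = -4 → (-3,-4,0)
replace slot 3: 2·((-3)+(-4)) − 0 = -14 → (-3,-4,-14)
replace slot 1: 2·((-4)+(-14)) − (-3) = -33 → (-33,-4,-14)
replace slot 3: 2·((-33)+(-4)) − (-14) = -60 → (-33,-4,-60)

-33,-4,-60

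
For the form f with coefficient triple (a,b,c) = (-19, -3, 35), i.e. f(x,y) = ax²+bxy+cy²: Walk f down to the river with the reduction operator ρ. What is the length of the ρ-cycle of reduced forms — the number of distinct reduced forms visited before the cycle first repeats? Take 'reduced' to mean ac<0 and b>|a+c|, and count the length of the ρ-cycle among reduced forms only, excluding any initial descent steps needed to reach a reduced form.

D = 2669, ⌊√D⌋ = 51
descent: ρ → (35,3,-19)
descent: ρ → (-19,35,19)  [lands on river]
river: ρ → (19,41,-13)
river: ρ → (-13,37,25)
river: ρ → (25,13,-25)
river: ρ → (-25,37,13)
river: ρ → (13,41,-19)
ρ-cycle length = 6 (tail of 2 descent steps not counted)

6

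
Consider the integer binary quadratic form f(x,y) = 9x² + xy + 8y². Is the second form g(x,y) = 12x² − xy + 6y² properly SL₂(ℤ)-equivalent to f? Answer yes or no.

D₁ = -287, D₂ = -287
f: flip: (9,1,8)→(8,-1,9)
f: reduced (well bottom): (8,-1,9) with a≤c, −a<b≤a
g: flip: (12,-1,6)→(6,1,12)
g: reduced (well bottom): (6,1,12) with a≤c, −a<b≤a
reduced forms (8, -1, 9) vs (6, 1, 12) ⇒ inequivalent

no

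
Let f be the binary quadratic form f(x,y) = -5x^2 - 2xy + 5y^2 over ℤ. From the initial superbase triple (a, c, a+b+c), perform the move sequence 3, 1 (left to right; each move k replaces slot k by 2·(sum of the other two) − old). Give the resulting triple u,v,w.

start (-5,5,-2) = (f(1,0),f(0,1),f(1,1))
replace slot 3: 2·((-5)+5) − (-2) = 2 → (-5,5,2)
replace slot 1: 2·(5+2) − (-5) = 19 → (19,5,2)

19,5,2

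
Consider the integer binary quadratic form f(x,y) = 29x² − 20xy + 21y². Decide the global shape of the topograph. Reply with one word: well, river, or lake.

D = b²−4ac = (-20)² − 4·29·21 = -2036
D < 0 ⇒ definite ⇒ every region one sign ⇒ single well

well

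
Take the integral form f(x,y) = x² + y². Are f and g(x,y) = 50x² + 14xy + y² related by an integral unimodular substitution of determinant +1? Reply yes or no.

D₁ = -4, D₂ = -4
f: reduced (well bottom): (1,0,1) with a≤c, −a<b≤a
g: flip: (50,14,1)→(1,-14,50)
g: translate: b→0 (≡-14 mod 2), so (1,-14,50)→(1,0,1)
g: reduced (well bottom): (1,0,1) with a≤c, −a<b≤a
reduced forms (1, 0, 1) vs (1, 0, 1) ⇒ equivalent

yes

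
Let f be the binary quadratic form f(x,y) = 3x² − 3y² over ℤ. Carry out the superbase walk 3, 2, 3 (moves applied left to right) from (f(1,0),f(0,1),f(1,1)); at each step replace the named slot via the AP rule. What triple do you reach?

start (3,-3,0) = (f(1,0),f(0,1),f(1,1))
replace slot 3: 2·(3+(-3)) − 0 = 0 → (3,-3,0)
replace slot 2: 2·(3+0) − (-3) = 9 → (3,9,0)
replace slot 3: 2·(3+9) − 0 = 24 → (3,9,24)

3,9,24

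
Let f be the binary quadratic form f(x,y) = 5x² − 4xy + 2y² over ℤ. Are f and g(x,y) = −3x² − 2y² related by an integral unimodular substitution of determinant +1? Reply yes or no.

D₁ = -24, D₂ = -24
f: flip: (5,-4,2)→(2,4,5)
f: translate: b→0 (≡4 mod 4), so (2,4,5)→(2,0,3)
f: reduced (well bottom): (2,0,3) with a≤c, −a<b≤a
g is negative-definite; reduce −g:
−g: flip: (3,0,2)→(2,0,3)
−g: reduced (well bottom): (2,0,3) with a≤c, −a<b≤a
flip sign back: reduced form of g is (-2,0,-3)
reduced forms (2, 0, 3) vs (-2, 0, -3) ⇒ inequivalent

no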